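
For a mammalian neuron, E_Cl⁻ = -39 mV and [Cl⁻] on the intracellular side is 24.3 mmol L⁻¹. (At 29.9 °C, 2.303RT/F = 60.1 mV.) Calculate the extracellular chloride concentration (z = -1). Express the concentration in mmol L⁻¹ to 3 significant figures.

108 mmol L⁻¹

Nernst: E = (60.1/-1) · log₁₀([out]/[in]), so log₁₀([out]/[in]) = -39.0 × -1 / 60.1 = 0.6489.
[out]/[in] = 10^(0.6489) = 4.456.
[out] = 4.456 × 24.3 = 108.3 mmol L⁻¹.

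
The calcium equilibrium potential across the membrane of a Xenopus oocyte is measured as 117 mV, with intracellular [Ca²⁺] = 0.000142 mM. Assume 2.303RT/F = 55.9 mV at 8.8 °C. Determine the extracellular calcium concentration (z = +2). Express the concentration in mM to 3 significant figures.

Nernst: E = (55.9/2) · log₁₀([out]/[in]), so log₁₀([out]/[in]) = 117.0 × 2 / 55.9 = 4.1860.
[out]/[in] = 10^(4.1860) = 1.535e+04.
[out] = 1.535e+04 × 0.000142 = 2.179 mM.

2.18 mM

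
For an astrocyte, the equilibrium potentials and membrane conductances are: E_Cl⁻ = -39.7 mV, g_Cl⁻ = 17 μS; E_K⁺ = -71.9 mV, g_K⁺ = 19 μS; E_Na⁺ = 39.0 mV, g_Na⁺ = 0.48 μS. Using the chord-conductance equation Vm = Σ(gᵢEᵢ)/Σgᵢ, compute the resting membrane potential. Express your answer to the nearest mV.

-55 mV

Σ gᵢEᵢ = 17·(-39.7) + 19·(-71.9) + 0.48·(39.0) = -2022.28
Σ gᵢ = 17 + 19 + 0.48 = 36.48
Vm = -2022.28 / 36.48 = -55.44 mV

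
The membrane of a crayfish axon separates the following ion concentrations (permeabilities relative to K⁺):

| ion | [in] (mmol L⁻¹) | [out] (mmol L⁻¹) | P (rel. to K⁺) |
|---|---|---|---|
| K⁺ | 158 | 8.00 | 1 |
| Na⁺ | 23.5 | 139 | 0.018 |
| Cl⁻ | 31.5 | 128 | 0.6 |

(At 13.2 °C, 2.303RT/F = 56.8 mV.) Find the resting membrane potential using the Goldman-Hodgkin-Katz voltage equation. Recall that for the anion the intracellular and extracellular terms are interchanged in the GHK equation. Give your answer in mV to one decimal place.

-51.3 mV

Vm = 56.8 · log₁₀[(Σ P·[cation]ₒ + Σ P·[anion]ᵢ) / (Σ P·[cation]ᵢ + Σ P·[anion]ₒ)]
Numerator = 1×8.00 + 0.018×139 + 0.6×31.5 = 29.4
Denominator = 1×158 + 0.018×23.5 + 0.6×128 = 235.2
Vm = 56.8 · log₁₀(0.125) = 56.8 × (-0.9031) = -51.30 mV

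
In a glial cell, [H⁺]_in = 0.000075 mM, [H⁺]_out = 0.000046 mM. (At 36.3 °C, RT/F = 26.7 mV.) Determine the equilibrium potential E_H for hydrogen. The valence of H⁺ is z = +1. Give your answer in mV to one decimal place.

-13.1 mV

E = (26.7/z) · ln([H⁺]_out/[H⁺]_in) with z = +1.
= (26.7/1) · ln(0.000046/0.000075) = 26.70 · ln(0.6133)
= 26.70 · (-0.4888) = -13.05 mV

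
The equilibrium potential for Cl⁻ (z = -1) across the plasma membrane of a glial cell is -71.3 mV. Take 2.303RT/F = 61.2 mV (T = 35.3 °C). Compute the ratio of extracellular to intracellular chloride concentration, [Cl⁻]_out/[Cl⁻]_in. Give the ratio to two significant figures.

15

log₁₀([out]/[in]) = E·z/(61.2) = -71.3 × -1 / 61.2 = 1.1650
[out]/[in] = 10^(1.1650) = 14.62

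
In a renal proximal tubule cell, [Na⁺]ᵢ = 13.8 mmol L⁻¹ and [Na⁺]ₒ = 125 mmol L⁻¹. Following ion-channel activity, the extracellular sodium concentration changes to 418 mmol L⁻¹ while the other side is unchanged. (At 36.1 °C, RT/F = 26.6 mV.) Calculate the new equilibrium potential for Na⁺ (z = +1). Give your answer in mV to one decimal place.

After the shift: [Na⁺]_out = 418, [Na⁺]_in = 13.8 mmol L⁻¹.
E_new = (26.6/1)·ln(418/13.8) = 26.60 · (3.4108) = 90.73 mV

90.7 mV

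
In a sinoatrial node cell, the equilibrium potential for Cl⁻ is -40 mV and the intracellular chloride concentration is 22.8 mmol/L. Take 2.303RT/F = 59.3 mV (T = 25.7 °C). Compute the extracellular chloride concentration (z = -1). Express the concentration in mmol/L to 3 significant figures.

108 mmol/L

Nernst: E = (59.3/-1) · log₁₀([out]/[in]), so log₁₀([out]/[in]) = -40.0 × -1 / 59.3 = 0.6745.
[out]/[in] = 10^(0.6745) = 4.726.
[out] = 4.726 × 22.8 = 107.8 mmol/L.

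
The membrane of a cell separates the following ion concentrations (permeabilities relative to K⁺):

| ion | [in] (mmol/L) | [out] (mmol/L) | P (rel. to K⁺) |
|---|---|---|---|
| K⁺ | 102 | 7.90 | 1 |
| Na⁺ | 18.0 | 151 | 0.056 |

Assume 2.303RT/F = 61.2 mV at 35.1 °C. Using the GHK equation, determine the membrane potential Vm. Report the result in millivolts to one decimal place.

Vm = 61.2 · log₁₀[(Σ P·[cation]ₒ + Σ P·[anion]ᵢ) / (Σ P·[cation]ᵢ + Σ P·[anion]ₒ)]
Numerator = 1×7.90 + 0.056×151 = 16.36
Denominator = 1×102 + 0.056×18.0 = 103
Vm = 61.2 · log₁₀(0.15878) = 61.2 × (-0.7992) = -48.91 mV

-48.9 mV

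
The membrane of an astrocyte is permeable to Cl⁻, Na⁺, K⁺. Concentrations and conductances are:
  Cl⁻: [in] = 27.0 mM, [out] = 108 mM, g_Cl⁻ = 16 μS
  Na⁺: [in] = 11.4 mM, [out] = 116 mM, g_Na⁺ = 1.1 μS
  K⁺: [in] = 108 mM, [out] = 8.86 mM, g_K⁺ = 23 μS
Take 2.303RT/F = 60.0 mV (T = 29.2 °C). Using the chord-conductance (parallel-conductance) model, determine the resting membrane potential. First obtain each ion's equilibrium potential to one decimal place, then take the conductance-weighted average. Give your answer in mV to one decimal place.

-50.1 mV

E_Cl⁻ = (60.0/-1)·log₁₀(108/27.0) = -36.1 mV
E_Na⁺ = (60.0/1)·log₁₀(116/11.4) = 60.5 mV
E_K⁺ = (60.0/1)·log₁₀(8.86/108) = -65.2 mV
Vm = (Σ gᵢEᵢ)/(Σ gᵢ) = (16·-36.1 + 1.1·60.5 + 23·-65.2) / (16 + 1.1 + 23)
= -2010.65 / 40.1 = -50.14 mV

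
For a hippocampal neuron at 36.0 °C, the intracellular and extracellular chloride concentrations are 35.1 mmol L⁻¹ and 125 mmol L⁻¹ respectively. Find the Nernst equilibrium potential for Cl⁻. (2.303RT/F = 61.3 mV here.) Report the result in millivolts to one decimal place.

-33.8 mV

E = (61.3/z) · log₁₀([Cl⁻]_out/[Cl⁻]_in) with z = -1.
For an anion, dividing by z = -1 reverses the sign.
= (61.3/-1) · log₁₀(125/35.1) = -61.30 · log₁₀(3.561)
= -61.30 · (0.5516) = -33.81 mV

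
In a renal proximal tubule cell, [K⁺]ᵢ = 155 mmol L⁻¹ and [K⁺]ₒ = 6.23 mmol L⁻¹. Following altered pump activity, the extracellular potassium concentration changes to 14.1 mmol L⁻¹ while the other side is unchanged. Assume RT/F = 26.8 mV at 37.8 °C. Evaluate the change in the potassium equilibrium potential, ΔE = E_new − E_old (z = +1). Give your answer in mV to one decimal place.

E_old = (26.8/1)·ln(6.23/155) = -86.14 mV
E_new = (26.8/1)·ln(14.1/155) = -64.25 mV
ΔE = -64.25 − (-86.14) = 21.89 mV

21.9 mV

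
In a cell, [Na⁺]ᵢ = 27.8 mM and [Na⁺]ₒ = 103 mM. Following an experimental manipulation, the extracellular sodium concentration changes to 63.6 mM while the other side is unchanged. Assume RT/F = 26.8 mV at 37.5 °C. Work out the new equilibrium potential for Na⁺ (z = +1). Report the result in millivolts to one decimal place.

After the shift: [Na⁺]_out = 63.6, [Na⁺]_in = 27.8 mM.
E_new = (26.8/1)·ln(63.6/27.8) = 26.80 · (0.8276) = 22.18 mV

22.2 mV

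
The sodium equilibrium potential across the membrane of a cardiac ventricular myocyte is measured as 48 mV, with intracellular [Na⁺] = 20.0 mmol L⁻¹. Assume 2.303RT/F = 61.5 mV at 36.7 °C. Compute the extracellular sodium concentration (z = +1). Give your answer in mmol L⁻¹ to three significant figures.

121 mmol L⁻¹

Nernst: E = (61.5/1) · log₁₀([out]/[in]), so log₁₀([out]/[in]) = 48.0 × 1 / 61.5 = 0.7805.
[out]/[in] = 10^(0.7805) = 6.032.
[out] = 6.032 × 20.0 = 120.6 mmol L⁻¹.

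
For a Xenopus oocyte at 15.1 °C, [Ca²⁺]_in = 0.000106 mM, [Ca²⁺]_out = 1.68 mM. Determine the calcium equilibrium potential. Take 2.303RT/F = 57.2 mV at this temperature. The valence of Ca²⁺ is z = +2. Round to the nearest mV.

E = (57.2/z) · log₁₀([Ca²⁺]_out/[Ca²⁺]_in) with z = +2.
= (57.2/2) · log₁₀(1.68/0.000106) = 28.60 · log₁₀(1.585e+04)
= 28.60 · (4.2000) = 120.12 mV

120 mV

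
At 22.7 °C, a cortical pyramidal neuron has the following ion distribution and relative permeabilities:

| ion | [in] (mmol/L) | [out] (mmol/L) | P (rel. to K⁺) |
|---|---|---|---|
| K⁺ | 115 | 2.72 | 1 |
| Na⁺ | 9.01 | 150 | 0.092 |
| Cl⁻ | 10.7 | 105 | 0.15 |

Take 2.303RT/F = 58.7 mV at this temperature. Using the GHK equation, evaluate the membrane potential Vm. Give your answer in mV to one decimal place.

-50.5 mV

Vm = 58.7 · log₁₀[(Σ P·[cation]ₒ + Σ P·[anion]ᵢ) / (Σ P·[cation]ᵢ + Σ P·[anion]ₒ)]
Numerator = 1×2.72 + 0.092×150 + 0.15×10.7 = 18.12
Denominator = 1×115 + 0.092×9.01 + 0.15×105 = 131.6
Vm = 58.7 · log₁₀(0.13775) = 58.7 × (-0.8609) = -50.54 mV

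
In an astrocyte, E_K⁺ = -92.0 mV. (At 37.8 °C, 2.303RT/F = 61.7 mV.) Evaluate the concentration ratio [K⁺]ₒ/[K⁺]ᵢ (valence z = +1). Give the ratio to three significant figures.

0.0323

log₁₀([out]/[in]) = E·z/(61.7) = -92.0 × 1 / 61.7 = -1.4911
[out]/[in] = 10^(-1.4911) = 0.03228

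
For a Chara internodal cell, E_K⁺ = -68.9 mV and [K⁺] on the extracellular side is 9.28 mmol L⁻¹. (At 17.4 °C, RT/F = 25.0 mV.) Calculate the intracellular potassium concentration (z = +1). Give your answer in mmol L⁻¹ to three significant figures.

146 mmol L⁻¹

Nernst: E = (25.0/1) · ln([out]/[in]), so ln([out]/[in]) = -68.9 × 1 / 25.0 = -2.7560.
[out]/[in] = e^(-2.7560) = 0.06355.
[in] = 9.28 / 0.06355 = 146 mmol L⁻¹.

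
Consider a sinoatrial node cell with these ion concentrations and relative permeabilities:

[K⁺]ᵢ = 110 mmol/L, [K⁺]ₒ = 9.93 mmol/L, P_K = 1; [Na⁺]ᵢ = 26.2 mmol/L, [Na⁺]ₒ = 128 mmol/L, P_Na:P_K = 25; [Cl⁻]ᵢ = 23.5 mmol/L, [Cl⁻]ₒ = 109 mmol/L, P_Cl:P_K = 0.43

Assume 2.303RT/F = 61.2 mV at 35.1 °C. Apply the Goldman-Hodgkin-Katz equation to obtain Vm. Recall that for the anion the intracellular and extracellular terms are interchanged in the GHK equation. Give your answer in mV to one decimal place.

36.6 mV

Vm = 61.2 · log₁₀[(Σ P·[cation]ₒ + Σ P·[anion]ᵢ) / (Σ P·[cation]ᵢ + Σ P·[anion]ₒ)]
Numerator = 1×9.93 + 25×128 + 0.43×23.5 = 3220
Denominator = 1×110 + 25×26.2 + 0.43×109 = 811.9
Vm = 61.2 · log₁₀(3.9662) = 61.2 × (0.5984) = 36.62 mV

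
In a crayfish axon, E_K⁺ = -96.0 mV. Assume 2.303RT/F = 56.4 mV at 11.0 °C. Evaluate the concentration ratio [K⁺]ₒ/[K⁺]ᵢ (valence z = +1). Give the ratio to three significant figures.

log₁₀([out]/[in]) = E·z/(56.4) = -96.0 × 1 / 56.4 = -1.7021
[out]/[in] = 10^(-1.7021) = 0.01986

0.0199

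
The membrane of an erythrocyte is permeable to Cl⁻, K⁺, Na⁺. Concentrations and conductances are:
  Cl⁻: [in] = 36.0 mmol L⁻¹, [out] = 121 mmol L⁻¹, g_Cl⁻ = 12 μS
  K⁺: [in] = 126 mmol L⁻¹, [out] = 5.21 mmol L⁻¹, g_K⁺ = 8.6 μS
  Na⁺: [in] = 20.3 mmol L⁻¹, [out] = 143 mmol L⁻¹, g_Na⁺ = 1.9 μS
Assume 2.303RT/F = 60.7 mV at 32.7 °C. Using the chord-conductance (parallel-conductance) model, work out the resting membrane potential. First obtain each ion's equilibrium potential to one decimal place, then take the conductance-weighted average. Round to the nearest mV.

E_Cl⁻ = (60.7/-1)·log₁₀(121/36.0) = -32.0 mV
E_K⁺ = (60.7/1)·log₁₀(5.21/126) = -84.0 mV
E_Na⁺ = (60.7/1)·log₁₀(143/20.3) = 51.5 mV
Vm = (Σ gᵢEᵢ)/(Σ gᵢ) = (12·-32.0 + 8.6·-84.0 + 1.9·51.5) / (12 + 8.6 + 1.9)
= -1008.55 / 22.5 = -44.82 mV

-45 mV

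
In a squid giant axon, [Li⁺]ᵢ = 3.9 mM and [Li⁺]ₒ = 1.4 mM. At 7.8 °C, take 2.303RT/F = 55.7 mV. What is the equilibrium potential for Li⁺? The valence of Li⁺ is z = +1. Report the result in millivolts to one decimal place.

E = (55.7/z) · log₁₀([Li⁺]_out/[Li⁺]_in) with z = +1.
= (55.7/1) · log₁₀(1.4/3.9) = 55.70 · log₁₀(0.359)
= 55.70 · (-0.4449) = -24.78 mV

-24.8 mV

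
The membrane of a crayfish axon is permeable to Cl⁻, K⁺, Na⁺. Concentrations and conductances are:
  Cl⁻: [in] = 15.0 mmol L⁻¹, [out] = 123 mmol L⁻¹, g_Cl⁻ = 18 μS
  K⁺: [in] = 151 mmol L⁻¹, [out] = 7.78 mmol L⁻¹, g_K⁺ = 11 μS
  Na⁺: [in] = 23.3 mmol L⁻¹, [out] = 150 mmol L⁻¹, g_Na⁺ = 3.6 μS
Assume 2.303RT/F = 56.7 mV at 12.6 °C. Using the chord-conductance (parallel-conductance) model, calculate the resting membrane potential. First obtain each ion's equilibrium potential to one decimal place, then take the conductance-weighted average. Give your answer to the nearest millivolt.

E_Cl⁻ = (56.7/-1)·log₁₀(123/15.0) = -51.8 mV
E_K⁺ = (56.7/1)·log₁₀(7.78/151) = -73.0 mV
E_Na⁺ = (56.7/1)·log₁₀(150/23.3) = 45.9 mV
Vm = (Σ gᵢEᵢ)/(Σ gᵢ) = (18·-51.8 + 11·-73.0 + 3.6·45.9) / (18 + 11 + 3.6)
= -1570.16 / 32.6 = -48.16 mV

-48 mV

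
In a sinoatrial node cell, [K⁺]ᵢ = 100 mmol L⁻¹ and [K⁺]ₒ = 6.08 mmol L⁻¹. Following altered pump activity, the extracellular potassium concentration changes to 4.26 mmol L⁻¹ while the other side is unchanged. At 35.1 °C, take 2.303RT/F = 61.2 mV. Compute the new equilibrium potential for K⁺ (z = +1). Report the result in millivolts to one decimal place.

After the shift: [K⁺]_out = 4.26, [K⁺]_in = 100 mmol L⁻¹.
E_new = (61.2/1)·log₁₀(4.26/100) = 61.20 · (-1.3706) = -83.88 mV

-83.9 mV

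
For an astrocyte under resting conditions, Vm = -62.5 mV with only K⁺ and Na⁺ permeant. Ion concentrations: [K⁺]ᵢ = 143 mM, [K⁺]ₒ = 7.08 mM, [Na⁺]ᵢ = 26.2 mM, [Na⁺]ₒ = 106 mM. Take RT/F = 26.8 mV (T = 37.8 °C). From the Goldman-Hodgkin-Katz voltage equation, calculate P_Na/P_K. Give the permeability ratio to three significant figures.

Let α = P_Na/P_K. GHK: Vm = 26.8·ln[(Kₒ + α·Naₒ)/(Kᵢ + α·Naᵢ)].
e^(Vm/26.8) = e^(-62.5/26.8) = 0.097093
So 0.097093·(Kᵢ + α·Naᵢ) = Kₒ + α·Naₒ → α = (0.097093·143.0 − 7.08) / (106.0 − 0.097093·26.2)
α = (13.88 − 7.08) / (106.0 − 2.544) = 6.804/103.5 = 0.06577

0.0658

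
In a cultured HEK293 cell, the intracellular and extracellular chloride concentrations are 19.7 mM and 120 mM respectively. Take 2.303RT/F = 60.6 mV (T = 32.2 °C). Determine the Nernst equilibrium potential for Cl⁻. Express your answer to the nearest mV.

-48 mV

E = (60.6/z) · log₁₀([Cl⁻]_out/[Cl⁻]_in) with z = -1.
For an anion, dividing by z = -1 reverses the sign.
= (60.6/-1) · log₁₀(120/19.7) = -60.60 · log₁₀(6.091)
= -60.60 · (0.7847) = -47.55 mV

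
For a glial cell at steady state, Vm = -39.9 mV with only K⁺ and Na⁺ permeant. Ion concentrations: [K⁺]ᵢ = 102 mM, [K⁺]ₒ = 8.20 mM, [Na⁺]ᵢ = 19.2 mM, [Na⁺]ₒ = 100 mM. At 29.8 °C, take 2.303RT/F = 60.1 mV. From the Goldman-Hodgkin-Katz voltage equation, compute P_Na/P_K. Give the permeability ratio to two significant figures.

0.15

Let α = P_Na/P_K. GHK: Vm = 60.1·log₁₀[(Kₒ + α·Naₒ)/(Kᵢ + α·Naᵢ)].
10^(Vm/60.1) = 10^(-39.9/60.1) = 0.21682
So 0.21682·(Kᵢ + α·Naᵢ) = Kₒ + α·Naₒ → α = (0.21682·102.0 − 8.2) / (100.0 − 0.21682·19.2)
α = (22.12 − 8.2) / (100.0 − 4.163) = 13.92/95.84 = 0.1452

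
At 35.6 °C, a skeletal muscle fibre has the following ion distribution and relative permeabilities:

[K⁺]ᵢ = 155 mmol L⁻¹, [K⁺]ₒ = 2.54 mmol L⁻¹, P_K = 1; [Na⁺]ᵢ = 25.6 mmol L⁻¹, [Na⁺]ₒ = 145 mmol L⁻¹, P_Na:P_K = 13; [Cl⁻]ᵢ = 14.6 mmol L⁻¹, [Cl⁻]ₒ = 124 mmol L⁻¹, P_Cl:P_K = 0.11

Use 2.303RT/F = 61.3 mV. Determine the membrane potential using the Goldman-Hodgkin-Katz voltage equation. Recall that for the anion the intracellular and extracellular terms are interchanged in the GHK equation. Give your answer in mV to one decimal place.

Vm = 61.3 · log₁₀[(Σ P·[cation]ₒ + Σ P·[anion]ᵢ) / (Σ P·[cation]ᵢ + Σ P·[anion]ₒ)]
Numerator = 1×2.54 + 13×145 + 0.11×14.6 = 1889
Denominator = 1×155 + 13×25.6 + 0.11×124 = 501.4
Vm = 61.3 · log₁₀(3.7674) = 61.3 × (0.5760) = 35.31 mV

35.3 mV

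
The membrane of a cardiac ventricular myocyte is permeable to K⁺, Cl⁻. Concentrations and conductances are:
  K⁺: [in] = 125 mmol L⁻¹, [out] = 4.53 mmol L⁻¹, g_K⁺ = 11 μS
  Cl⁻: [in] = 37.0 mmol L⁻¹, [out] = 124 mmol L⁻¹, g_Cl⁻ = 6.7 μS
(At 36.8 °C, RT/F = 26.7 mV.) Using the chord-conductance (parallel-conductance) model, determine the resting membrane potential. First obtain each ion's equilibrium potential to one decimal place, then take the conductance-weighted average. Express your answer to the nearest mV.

-67 mV

E_K⁺ = (26.7/1)·ln(4.53/125) = -88.6 mV
E_Cl⁻ = (26.7/-1)·ln(124/37.0) = -32.3 mV
Vm = (Σ gᵢEᵢ)/(Σ gᵢ) = (11·-88.6 + 6.7·-32.3) / (11 + 6.7)
= -1191.01 / 17.7 = -67.29 mV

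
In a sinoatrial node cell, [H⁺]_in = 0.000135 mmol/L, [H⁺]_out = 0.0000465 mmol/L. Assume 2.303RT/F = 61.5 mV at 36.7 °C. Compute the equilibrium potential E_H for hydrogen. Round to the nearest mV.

E = (61.5/z) · log₁₀([H⁺]_out/[H⁺]_in) with z = +1.
= (61.5/1) · log₁₀(0.0000465/0.000135) = 61.50 · log₁₀(0.3444)
= 61.50 · (-0.4629) = -28.47 mV

-28 mV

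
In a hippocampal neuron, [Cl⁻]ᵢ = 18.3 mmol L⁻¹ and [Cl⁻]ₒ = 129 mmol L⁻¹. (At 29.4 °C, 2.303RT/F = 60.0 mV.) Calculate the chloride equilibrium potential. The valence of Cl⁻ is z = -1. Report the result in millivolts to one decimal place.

E = (60.0/z) · log₁₀([Cl⁻]_out/[Cl⁻]_in) with z = -1.
For an anion, dividing by z = -1 reverses the sign.
= (60.0/-1) · log₁₀(129/18.3) = -60.00 · log₁₀(7.049)
= -60.00 · (0.8481) = -50.89 mV

-50.9 mV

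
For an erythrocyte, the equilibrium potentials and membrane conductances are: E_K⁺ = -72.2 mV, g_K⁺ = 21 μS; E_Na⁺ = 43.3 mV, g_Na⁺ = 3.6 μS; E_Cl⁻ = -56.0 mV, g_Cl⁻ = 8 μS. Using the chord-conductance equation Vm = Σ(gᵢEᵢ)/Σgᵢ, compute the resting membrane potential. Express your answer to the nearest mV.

-55 mV

Σ gᵢEᵢ = 21·(-72.2) + 3.6·(43.3) + 8·(-56.0) = -1808.32
Σ gᵢ = 21 + 3.6 + 8 = 32.6
Vm = -1808.32 / 32.6 = -55.47 mV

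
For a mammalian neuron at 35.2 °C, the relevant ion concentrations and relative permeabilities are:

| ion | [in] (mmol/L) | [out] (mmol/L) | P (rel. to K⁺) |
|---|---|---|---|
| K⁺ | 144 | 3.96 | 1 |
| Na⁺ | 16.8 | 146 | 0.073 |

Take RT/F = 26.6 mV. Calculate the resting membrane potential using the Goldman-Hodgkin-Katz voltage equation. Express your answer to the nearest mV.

-61 mV

Vm = 26.6 · ln[(Σ P·[cation]ₒ + Σ P·[anion]ᵢ) / (Σ P·[cation]ᵢ + Σ P·[anion]ₒ)]
Numerator = 1×3.96 + 0.073×146 = 14.62
Denominator = 1×144 + 0.073×16.8 = 145.2
Vm = 26.6 · ln(0.10066) = 26.6 × (-2.2960) = -61.07 mV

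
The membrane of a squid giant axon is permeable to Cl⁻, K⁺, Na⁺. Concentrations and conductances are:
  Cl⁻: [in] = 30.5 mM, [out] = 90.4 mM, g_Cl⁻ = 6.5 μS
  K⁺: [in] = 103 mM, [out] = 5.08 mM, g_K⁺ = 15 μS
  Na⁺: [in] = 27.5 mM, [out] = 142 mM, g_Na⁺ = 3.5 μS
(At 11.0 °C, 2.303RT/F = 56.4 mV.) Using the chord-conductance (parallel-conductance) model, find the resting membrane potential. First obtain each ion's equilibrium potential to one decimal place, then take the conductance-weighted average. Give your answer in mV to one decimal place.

E_Cl⁻ = (56.4/-1)·log₁₀(90.4/30.5) = -26.6 mV
E_K⁺ = (56.4/1)·log₁₀(5.08/103) = -73.7 mV
E_Na⁺ = (56.4/1)·log₁₀(142/27.5) = 40.2 mV
Vm = (Σ gᵢEᵢ)/(Σ gᵢ) = (6.5·-26.6 + 15·-73.7 + 3.5·40.2) / (6.5 + 15 + 3.5)
= -1137.70 / 25 = -45.51 mV

-45.5 mV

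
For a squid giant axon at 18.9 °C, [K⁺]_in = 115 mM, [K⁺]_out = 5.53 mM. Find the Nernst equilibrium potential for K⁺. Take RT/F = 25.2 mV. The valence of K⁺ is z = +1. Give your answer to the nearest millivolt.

E = (25.2/z) · ln([K⁺]_out/[K⁺]_in) with z = +1.
= (25.2/1) · ln(5.53/115) = 25.20 · ln(0.04809)
= 25.20 · (-3.0347) = -76.48 mV

-76 mV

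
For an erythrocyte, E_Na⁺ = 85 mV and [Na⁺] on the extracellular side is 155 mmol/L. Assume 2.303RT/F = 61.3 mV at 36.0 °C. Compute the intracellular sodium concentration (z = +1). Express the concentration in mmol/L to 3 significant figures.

6.36 mmol/L

Nernst: E = (61.3/1) · log₁₀([out]/[in]), so log₁₀([out]/[in]) = 85.0 × 1 / 61.3 = 1.3866.
[out]/[in] = 10^(1.3866) = 24.36.
[in] = 155 / 24.36 = 6.364 mmol/L.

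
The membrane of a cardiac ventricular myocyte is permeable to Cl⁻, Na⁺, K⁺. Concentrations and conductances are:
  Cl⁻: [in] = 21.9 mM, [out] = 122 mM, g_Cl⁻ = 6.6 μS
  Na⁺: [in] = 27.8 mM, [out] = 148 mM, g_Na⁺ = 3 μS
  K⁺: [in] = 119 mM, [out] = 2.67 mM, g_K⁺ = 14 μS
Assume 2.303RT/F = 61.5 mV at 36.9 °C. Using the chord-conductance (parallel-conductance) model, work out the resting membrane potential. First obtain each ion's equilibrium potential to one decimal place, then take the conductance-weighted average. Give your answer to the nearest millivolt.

-67 mV

E_Cl⁻ = (61.5/-1)·log₁₀(122/21.9) = -45.9 mV
E_Na⁺ = (61.5/1)·log₁₀(148/27.8) = 44.7 mV
E_K⁺ = (61.5/1)·log₁₀(2.67/119) = -101.4 mV
Vm = (Σ gᵢEᵢ)/(Σ gᵢ) = (6.6·-45.9 + 3·44.7 + 14·-101.4) / (6.6 + 3 + 14)
= -1588.44 / 23.6 = -67.31 mV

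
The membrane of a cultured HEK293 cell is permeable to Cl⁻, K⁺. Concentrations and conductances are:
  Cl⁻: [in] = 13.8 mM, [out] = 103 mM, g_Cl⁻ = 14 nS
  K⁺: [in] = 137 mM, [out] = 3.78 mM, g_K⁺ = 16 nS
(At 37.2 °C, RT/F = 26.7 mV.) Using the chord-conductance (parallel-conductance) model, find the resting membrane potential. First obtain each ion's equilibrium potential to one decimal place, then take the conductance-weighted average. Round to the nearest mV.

-76 mV

E_Cl⁻ = (26.7/-1)·ln(103/13.8) = -53.7 mV
E_K⁺ = (26.7/1)·ln(3.78/137) = -95.9 mV
Vm = (Σ gᵢEᵢ)/(Σ gᵢ) = (14·-53.7 + 16·-95.9) / (14 + 16)
= -2286.20 / 30 = -76.21 mV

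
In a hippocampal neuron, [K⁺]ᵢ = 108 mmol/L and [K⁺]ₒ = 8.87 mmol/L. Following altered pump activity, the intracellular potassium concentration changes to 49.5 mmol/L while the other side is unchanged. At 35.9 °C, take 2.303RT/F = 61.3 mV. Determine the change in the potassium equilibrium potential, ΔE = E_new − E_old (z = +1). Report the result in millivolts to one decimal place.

20.8 mV

E_old = (61.3/1)·log₁₀(8.87/108) = -66.54 mV
E_new = (61.3/1)·log₁₀(8.87/49.5) = -45.77 mV
ΔE = -45.77 − (-66.54) = 20.77 mV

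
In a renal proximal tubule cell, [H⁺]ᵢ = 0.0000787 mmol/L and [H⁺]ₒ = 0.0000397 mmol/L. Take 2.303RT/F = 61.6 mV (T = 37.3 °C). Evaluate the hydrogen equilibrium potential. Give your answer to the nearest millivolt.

E = (61.6/z) · log₁₀([H⁺]_out/[H⁺]_in) with z = +1.
= (61.6/1) · log₁₀(0.0000397/0.0000787) = 61.60 · log₁₀(0.5044)
= 61.60 · (-0.2972) = -18.31 mV

-18 mV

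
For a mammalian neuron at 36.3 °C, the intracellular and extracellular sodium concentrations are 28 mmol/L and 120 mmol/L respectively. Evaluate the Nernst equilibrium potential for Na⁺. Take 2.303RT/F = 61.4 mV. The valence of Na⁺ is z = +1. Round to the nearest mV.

39 mV

E = (61.4/z) · log₁₀([Na⁺]_out/[Na⁺]_in) with z = +1.
= (61.4/1) · log₁₀(120/28) = 61.40 · log₁₀(4.286)
= 61.40 · (0.6320) = 38.81 mV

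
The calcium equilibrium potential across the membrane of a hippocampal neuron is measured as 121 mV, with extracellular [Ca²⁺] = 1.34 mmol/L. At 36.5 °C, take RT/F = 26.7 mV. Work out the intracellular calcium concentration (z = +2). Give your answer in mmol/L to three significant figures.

Nernst: E = (26.7/2) · ln([out]/[in]), so ln([out]/[in]) = 121.0 × 2 / 26.7 = 9.0637.
[out]/[in] = e^(9.0637) = 8636.
[in] = 1.34 / 8636 = 0.0001552 mmol/L.

0.000155 mmol/L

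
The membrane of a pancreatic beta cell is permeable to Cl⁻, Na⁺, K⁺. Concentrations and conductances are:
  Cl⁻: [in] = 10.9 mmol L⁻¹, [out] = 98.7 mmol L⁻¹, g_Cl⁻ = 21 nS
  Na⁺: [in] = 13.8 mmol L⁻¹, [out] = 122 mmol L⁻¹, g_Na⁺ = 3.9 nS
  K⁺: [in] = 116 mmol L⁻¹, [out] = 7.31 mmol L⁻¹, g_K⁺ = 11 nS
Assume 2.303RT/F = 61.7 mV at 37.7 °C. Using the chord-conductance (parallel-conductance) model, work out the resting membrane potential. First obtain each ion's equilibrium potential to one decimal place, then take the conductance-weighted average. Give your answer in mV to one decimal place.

E_Cl⁻ = (61.7/-1)·log₁₀(98.7/10.9) = -59.0 mV
E_Na⁺ = (61.7/1)·log₁₀(122/13.8) = 58.4 mV
E_K⁺ = (61.7/1)·log₁₀(7.31/116) = -74.1 mV
Vm = (Σ gᵢEᵢ)/(Σ gᵢ) = (21·-59.0 + 3.9·58.4 + 11·-74.1) / (21 + 3.9 + 11)
= -1826.34 / 35.9 = -50.87 mV

-50.9 mV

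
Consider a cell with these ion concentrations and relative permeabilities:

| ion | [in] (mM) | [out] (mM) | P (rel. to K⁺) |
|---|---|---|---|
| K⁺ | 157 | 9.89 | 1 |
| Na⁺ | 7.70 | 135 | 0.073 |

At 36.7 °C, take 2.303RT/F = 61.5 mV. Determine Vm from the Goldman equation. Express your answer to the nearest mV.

-55 mV

Vm = 61.5 · log₁₀[(Σ P·[cation]ₒ + Σ P·[anion]ᵢ) / (Σ P·[cation]ᵢ + Σ P·[anion]ₒ)]
Numerator = 1×9.89 + 0.073×135 = 19.74
Denominator = 1×157 + 0.073×7.70 = 157.6
Vm = 61.5 · log₁₀(0.12532) = 61.5 × (-0.9020) = -55.47 mV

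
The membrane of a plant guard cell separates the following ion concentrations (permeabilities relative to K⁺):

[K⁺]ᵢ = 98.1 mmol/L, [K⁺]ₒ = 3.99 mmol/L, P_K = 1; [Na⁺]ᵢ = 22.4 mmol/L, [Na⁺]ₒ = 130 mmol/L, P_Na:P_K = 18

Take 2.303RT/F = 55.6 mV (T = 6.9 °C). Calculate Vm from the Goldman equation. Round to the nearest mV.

Vm = 55.6 · log₁₀[(Σ P·[cation]ₒ + Σ P·[anion]ᵢ) / (Σ P·[cation]ᵢ + Σ P·[anion]ₒ)]
Numerator = 1×3.99 + 18×130 = 2344
Denominator = 1×98.1 + 18×22.4 = 501.3
Vm = 55.6 · log₁₀(4.6758) = 55.6 × (0.6699) = 37.24 mV

37 mV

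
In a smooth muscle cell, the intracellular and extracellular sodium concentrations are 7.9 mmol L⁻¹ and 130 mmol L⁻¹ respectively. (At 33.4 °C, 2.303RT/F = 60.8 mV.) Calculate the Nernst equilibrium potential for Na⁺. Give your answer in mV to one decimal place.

E = (60.8/z) · log₁₀([Na⁺]_out/[Na⁺]_in) with z = +1.
= (60.8/1) · log₁₀(130/7.9) = 60.80 · log₁₀(16.46)
= 60.80 · (1.2163) = 73.95 mV

74.0 mV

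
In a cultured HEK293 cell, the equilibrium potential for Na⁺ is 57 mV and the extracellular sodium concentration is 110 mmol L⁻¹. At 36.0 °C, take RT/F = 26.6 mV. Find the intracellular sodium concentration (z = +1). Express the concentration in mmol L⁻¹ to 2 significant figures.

13 mmol L⁻¹

Nernst: E = (26.6/1) · ln([out]/[in]), so ln([out]/[in]) = 57.0 × 1 / 26.6 = 2.1429.
[out]/[in] = e^(2.1429) = 8.524.
[in] = 110 / 8.524 = 12.91 mmol L⁻¹.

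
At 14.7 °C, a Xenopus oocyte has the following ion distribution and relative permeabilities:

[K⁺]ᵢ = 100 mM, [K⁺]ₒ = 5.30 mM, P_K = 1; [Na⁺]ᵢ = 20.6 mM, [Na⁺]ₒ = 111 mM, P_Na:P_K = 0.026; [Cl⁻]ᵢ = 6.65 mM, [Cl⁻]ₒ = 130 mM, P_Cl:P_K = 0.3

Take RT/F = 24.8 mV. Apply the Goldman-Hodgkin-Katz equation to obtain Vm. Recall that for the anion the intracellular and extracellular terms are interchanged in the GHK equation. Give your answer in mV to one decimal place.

Vm = 24.8 · ln[(Σ P·[cation]ₒ + Σ P·[anion]ᵢ) / (Σ P·[cation]ᵢ + Σ P·[anion]ₒ)]
Numerator = 1×5.30 + 0.026×111 + 0.3×6.65 = 10.18
Denominator = 1×100 + 0.026×20.6 + 0.3×130 = 139.5
Vm = 24.8 · ln(0.072963) = 24.8 × (-2.6178) = -64.92 mV

-64.9 mV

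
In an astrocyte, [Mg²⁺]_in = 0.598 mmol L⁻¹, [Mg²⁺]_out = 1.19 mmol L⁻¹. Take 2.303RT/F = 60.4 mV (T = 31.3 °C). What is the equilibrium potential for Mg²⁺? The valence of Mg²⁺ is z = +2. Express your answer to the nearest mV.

E = (60.4/z) · log₁₀([Mg²⁺]_out/[Mg²⁺]_in) with z = +2.
= (60.4/2) · log₁₀(1.19/0.598) = 30.20 · log₁₀(1.99)
= 30.20 · (0.2988) = 9.03 mV

9 mV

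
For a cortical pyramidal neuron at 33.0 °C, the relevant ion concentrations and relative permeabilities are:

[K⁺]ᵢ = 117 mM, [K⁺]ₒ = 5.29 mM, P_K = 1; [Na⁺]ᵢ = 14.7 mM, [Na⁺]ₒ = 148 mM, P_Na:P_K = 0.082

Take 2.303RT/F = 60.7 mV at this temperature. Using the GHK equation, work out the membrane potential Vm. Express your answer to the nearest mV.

-50 mV

Vm = 60.7 · log₁₀[(Σ P·[cation]ₒ + Σ P·[anion]ᵢ) / (Σ P·[cation]ᵢ + Σ P·[anion]ₒ)]
Numerator = 1×5.29 + 0.082×148 = 17.43
Denominator = 1×117 + 0.082×14.7 = 118.2
Vm = 60.7 · log₁₀(0.14742) = 60.7 × (-0.8314) = -50.47 mV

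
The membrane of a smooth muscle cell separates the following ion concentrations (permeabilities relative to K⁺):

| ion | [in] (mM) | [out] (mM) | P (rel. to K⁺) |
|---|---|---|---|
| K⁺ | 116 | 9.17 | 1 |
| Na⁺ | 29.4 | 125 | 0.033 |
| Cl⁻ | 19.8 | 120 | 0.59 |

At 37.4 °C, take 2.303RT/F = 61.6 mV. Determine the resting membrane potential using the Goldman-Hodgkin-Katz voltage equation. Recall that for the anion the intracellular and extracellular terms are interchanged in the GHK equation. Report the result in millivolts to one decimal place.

-54.0 mV

Vm = 61.6 · log₁₀[(Σ P·[cation]ₒ + Σ P·[anion]ᵢ) / (Σ P·[cation]ᵢ + Σ P·[anion]ₒ)]
Numerator = 1×9.17 + 0.033×125 + 0.59×19.8 = 24.98
Denominator = 1×116 + 0.033×29.4 + 0.59×120 = 187.8
Vm = 61.6 · log₁₀(0.13302) = 61.6 × (-0.8761) = -53.97 mV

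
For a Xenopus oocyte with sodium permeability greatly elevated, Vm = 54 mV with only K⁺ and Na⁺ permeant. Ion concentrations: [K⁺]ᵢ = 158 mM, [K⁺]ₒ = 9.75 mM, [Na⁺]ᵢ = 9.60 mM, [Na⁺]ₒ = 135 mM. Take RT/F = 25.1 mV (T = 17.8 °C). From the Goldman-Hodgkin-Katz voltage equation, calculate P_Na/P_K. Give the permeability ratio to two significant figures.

Let α = P_Na/P_K. GHK: Vm = 25.1·ln[(Kₒ + α·Naₒ)/(Kᵢ + α·Naᵢ)].
e^(Vm/25.1) = e^(54.0/25.1) = 8.5968
So 8.5968·(Kᵢ + α·Naᵢ) = Kₒ + α·Naₒ → α = (8.5968·158.0 − 9.75) / (135.0 − 8.5968·9.6)
α = (1358 − 9.75) / (135.0 − 82.53) = 1349/52.47 = 25.7

26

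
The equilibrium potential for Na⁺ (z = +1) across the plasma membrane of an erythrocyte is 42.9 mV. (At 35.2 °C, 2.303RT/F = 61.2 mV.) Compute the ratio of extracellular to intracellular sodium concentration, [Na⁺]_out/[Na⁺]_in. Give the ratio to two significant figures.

5.0

log₁₀([out]/[in]) = E·z/(61.2) = 42.9 × 1 / 61.2 = 0.7010
[out]/[in] = 10^(0.7010) = 5.023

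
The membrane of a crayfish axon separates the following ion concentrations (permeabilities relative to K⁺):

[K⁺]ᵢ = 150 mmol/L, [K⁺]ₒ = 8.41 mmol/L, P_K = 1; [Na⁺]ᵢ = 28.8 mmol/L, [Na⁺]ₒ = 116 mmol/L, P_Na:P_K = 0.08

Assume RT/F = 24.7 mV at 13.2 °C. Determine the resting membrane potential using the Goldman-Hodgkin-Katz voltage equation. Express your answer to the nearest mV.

-53 mV

Vm = 24.7 · ln[(Σ P·[cation]ₒ + Σ P·[anion]ᵢ) / (Σ P·[cation]ᵢ + Σ P·[anion]ₒ)]
Numerator = 1×8.41 + 0.08×116 = 17.69
Denominator = 1×150 + 0.08×28.8 = 152.3
Vm = 24.7 · ln(0.11615) = 24.7 × (-2.1529) = -53.18 mV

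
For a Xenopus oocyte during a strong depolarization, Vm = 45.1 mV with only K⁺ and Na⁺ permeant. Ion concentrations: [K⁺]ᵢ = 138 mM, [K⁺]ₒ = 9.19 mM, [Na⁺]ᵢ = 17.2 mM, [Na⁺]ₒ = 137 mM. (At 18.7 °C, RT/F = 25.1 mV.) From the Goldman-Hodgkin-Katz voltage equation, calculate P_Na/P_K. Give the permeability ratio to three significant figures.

Let α = P_Na/P_K. GHK: Vm = 25.1·ln[(Kₒ + α·Naₒ)/(Kᵢ + α·Naᵢ)].
e^(Vm/25.1) = e^(45.1/25.1) = 6.0304
So 6.0304·(Kᵢ + α·Naᵢ) = Kₒ + α·Naₒ → α = (6.0304·138.0 − 9.19) / (137.0 − 6.0304·17.2)
α = (832.2 − 9.19) / (137.0 − 103.7) = 823/33.28 = 24.73

24.7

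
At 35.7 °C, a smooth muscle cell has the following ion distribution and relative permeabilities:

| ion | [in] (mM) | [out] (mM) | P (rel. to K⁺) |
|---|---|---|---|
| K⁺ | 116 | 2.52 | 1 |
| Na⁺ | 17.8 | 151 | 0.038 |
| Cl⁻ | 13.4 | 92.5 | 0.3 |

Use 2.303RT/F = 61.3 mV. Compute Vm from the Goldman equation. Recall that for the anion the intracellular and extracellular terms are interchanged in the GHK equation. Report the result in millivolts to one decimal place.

Vm = 61.3 · log₁₀[(Σ P·[cation]ₒ + Σ P·[anion]ᵢ) / (Σ P·[cation]ᵢ + Σ P·[anion]ₒ)]
Numerator = 1×2.52 + 0.038×151 + 0.3×13.4 = 12.28
Denominator = 1×116 + 0.038×17.8 + 0.3×92.5 = 144.4
Vm = 61.3 · log₁₀(0.085012) = 61.3 × (-1.0705) = -65.62 mV

-65.6 mV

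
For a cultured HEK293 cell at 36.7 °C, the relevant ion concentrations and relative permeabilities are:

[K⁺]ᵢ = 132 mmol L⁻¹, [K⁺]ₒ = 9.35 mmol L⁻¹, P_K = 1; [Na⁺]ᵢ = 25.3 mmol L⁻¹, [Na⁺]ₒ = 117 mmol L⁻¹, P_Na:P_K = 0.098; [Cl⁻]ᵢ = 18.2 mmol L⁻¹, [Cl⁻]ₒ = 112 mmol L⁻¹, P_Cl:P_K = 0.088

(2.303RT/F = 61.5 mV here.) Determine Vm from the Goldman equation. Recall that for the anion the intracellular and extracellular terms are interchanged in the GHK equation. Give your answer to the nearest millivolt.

-50 mV

Vm = 61.5 · log₁₀[(Σ P·[cation]ₒ + Σ P·[anion]ᵢ) / (Σ P·[cation]ᵢ + Σ P·[anion]ₒ)]
Numerator = 1×9.35 + 0.098×117 + 0.088×18.2 = 22.42
Denominator = 1×132 + 0.098×25.3 + 0.088×112 = 144.3
Vm = 61.5 · log₁₀(0.15532) = 61.5 × (-0.8088) = -49.74 mV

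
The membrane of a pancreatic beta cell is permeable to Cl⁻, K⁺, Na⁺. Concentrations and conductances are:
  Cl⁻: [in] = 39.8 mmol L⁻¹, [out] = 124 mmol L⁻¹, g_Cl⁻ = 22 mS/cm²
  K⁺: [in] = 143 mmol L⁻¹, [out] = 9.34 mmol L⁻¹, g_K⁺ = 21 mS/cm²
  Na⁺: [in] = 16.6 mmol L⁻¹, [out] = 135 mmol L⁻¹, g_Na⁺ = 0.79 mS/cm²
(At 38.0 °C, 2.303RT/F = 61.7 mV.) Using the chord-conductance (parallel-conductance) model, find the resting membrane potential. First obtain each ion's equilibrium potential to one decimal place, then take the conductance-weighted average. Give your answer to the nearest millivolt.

-49 mV

E_Cl⁻ = (61.7/-1)·log₁₀(124/39.8) = -30.5 mV
E_K⁺ = (61.7/1)·log₁₀(9.34/143) = -73.1 mV
E_Na⁺ = (61.7/1)·log₁₀(135/16.6) = 56.2 mV
Vm = (Σ gᵢEᵢ)/(Σ gᵢ) = (22·-30.5 + 21·-73.1 + 0.79·56.2) / (22 + 21 + 0.79)
= -2161.70 / 43.79 = -49.37 mV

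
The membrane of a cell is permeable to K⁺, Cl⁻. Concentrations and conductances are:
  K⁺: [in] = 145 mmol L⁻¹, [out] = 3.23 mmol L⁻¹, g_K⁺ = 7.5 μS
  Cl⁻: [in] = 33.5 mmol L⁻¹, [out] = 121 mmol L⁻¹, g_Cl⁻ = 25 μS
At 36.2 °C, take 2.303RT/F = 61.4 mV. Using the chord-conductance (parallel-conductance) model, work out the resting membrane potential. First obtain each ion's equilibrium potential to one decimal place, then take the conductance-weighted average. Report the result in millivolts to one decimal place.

-49.7 mV

E_K⁺ = (61.4/1)·log₁₀(3.23/145) = -101.4 mV
E_Cl⁻ = (61.4/-1)·log₁₀(121/33.5) = -34.2 mV
Vm = (Σ gᵢEᵢ)/(Σ gᵢ) = (7.5·-101.4 + 25·-34.2) / (7.5 + 25)
= -1615.50 / 32.5 = -49.71 mV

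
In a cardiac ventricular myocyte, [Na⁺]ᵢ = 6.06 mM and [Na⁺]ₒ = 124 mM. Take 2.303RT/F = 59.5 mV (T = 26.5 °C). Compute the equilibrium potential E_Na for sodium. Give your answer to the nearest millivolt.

78 mV

E = (59.5/z) · log₁₀([Na⁺]_out/[Na⁺]_in) with z = +1.
= (59.5/1) · log₁₀(124/6.06) = 59.50 · log₁₀(20.46)
= 59.50 · (1.3109) = 78.00 mV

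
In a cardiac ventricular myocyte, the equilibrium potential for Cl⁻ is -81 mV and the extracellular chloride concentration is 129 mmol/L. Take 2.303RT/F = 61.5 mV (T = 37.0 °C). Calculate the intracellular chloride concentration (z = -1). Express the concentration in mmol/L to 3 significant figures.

Nernst: E = (61.5/-1) · log₁₀([out]/[in]), so log₁₀([out]/[in]) = -81.0 × -1 / 61.5 = 1.3171.
[out]/[in] = 10^(1.3171) = 20.75.
[in] = 129 / 20.75 = 6.216 mmol/L.

6.22 mmol/L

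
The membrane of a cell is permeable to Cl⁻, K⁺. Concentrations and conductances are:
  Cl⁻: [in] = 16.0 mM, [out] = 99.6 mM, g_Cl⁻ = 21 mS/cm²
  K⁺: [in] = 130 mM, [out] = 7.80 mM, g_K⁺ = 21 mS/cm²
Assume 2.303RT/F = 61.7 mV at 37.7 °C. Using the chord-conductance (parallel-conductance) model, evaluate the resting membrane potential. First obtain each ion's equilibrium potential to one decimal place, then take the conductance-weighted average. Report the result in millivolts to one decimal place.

-62.2 mV

E_Cl⁻ = (61.7/-1)·log₁₀(99.6/16.0) = -49.0 mV
E_K⁺ = (61.7/1)·log₁₀(7.80/130) = -75.4 mV
Vm = (Σ gᵢEᵢ)/(Σ gᵢ) = (21·-49.0 + 21·-75.4) / (21 + 21)
= -2612.40 / 42 = -62.20 mV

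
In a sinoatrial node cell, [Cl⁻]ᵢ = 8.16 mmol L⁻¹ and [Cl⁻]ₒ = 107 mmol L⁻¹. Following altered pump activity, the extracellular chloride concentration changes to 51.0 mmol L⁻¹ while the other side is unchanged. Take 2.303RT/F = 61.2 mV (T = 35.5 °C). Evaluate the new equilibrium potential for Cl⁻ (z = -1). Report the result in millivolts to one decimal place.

-48.7 mV

After the shift: [Cl⁻]_out = 51.0, [Cl⁻]_in = 8.16 mmol L⁻¹.
E_new = (61.2/-1)·log₁₀(51.0/8.16) = -61.20 · (0.7959) = -48.71 mV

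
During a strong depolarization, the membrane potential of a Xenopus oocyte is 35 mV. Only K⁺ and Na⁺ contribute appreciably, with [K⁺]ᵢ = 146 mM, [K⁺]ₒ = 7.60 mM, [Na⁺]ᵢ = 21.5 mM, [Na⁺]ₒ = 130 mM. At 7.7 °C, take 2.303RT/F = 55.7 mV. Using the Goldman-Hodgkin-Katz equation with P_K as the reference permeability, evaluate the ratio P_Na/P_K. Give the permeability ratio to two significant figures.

Let α = P_Na/P_K. GHK: Vm = 55.7·log₁₀[(Kₒ + α·Naₒ)/(Kᵢ + α·Naᵢ)].
10^(Vm/55.7) = 10^(35.0/55.7) = 4.2498
So 4.2498·(Kᵢ + α·Naᵢ) = Kₒ + α·Naₒ → α = (4.2498·146.0 − 7.6) / (130.0 − 4.2498·21.5)
α = (620.5 − 7.6) / (130.0 − 91.37) = 612.9/38.63 = 15.87

16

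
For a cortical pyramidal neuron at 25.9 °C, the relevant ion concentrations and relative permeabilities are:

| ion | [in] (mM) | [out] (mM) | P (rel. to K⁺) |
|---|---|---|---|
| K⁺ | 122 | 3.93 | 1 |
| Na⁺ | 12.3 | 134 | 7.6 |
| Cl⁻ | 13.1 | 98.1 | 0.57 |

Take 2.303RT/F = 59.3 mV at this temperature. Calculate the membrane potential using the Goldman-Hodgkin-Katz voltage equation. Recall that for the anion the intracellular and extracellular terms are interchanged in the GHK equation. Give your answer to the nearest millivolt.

Vm = 59.3 · log₁₀[(Σ P·[cation]ₒ + Σ P·[anion]ᵢ) / (Σ P·[cation]ᵢ + Σ P·[anion]ₒ)]
Numerator = 1×3.93 + 7.6×134 + 0.57×13.1 = 1030
Denominator = 1×122 + 7.6×12.3 + 0.57×98.1 = 271.4
Vm = 59.3 · log₁₀(3.7944) = 59.3 × (0.5791) = 34.34 mV

34 mV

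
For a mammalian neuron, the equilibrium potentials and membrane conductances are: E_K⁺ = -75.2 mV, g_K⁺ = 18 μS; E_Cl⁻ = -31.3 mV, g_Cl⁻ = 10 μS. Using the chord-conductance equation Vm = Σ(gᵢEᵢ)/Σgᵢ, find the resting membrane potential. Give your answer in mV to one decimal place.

-59.5 mV

Σ gᵢEᵢ = 18·(-75.2) + 10·(-31.3) = -1666.60
Σ gᵢ = 18 + 10 = 28
Vm = -1666.60 / 28 = -59.52 mV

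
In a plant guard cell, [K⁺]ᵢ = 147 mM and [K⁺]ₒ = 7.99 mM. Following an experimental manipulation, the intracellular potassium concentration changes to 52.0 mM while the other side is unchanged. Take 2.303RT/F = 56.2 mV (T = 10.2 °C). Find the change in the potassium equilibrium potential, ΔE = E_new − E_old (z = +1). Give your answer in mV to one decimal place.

E_old = (56.2/1)·log₁₀(7.99/147) = -71.08 mV
E_new = (56.2/1)·log₁₀(7.99/52.0) = -45.72 mV
ΔE = -45.72 − (-71.08) = 25.36 mV

25.4 mV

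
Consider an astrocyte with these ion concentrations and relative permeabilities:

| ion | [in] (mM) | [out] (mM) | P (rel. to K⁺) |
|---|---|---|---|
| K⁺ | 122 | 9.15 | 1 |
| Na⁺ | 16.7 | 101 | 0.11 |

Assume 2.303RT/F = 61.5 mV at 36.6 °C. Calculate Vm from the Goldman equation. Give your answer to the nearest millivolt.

Vm = 61.5 · log₁₀[(Σ P·[cation]ₒ + Σ P·[anion]ᵢ) / (Σ P·[cation]ᵢ + Σ P·[anion]ₒ)]
Numerator = 1×9.15 + 0.11×101 = 20.26
Denominator = 1×122 + 0.11×16.7 = 123.8
Vm = 61.5 · log₁₀(0.1636) = 61.5 × (-0.7862) = -48.35 mV

-48 mV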